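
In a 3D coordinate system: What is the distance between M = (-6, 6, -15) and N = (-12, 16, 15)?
d = √[(-6)² + (10)² + (30)²] = √1036 = 32.19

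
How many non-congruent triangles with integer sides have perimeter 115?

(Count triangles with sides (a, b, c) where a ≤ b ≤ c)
With a ≤ b ≤ c and a + b + c = 115, the triangle inequality a + b > c gives c < 115/2, so c ≤ 57.
Iterate a from 1 to ⌊p/3⌋ = 38; for each a, b ranges from a to ⌊(p−a)/2⌋ with c = p − a − b, keeping only c ≥ b.
Triples: (1, 57, 57), (2, 56, 57), (3, 55, 57), …
Count = 290 triangles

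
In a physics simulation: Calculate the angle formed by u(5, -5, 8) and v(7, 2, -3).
u·v = 1, |u|² = 114, |v|² = 62
cos θ = 1/√7068 ≈ 0.01189
θ ≈ 89.32°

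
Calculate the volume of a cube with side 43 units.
Volume = s³
Volume = 43³
Volume = 79507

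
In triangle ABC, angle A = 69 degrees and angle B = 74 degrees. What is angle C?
Sum of angles in a triangle = 180 degrees
Third angle = 180 - 69 - 74
Third angle = 37 degrees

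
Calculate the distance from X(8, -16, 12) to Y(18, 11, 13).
d = √[(10)² + (27)² + (1)²] = √830 = 28.81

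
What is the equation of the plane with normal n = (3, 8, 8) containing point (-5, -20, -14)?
d = n·P = (3)(-5) + (8)(-20) + (8)(-14) = -287
Plane: 3x + 8y + 8z = -287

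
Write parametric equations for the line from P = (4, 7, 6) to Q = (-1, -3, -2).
Direction vector d = Q - P = (-5, -10, -8)
x = 4 - 5t, y = 7 - 10t, z = 6 - 8t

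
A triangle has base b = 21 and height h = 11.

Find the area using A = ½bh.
A = ½·21·11 = 115.5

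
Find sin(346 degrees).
sin(346 degrees) = -0.2419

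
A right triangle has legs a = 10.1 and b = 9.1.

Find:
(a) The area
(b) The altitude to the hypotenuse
(a) Area = ½ab = ½·10.1·9.1 = 45.955
(b) Hypotenuse c = √(10.1² + 9.1²) = √184.82 = 13.5949
    Area = ½·c·h_c  →  h_c = 2·Area/c = 2·45.955/13.5949 = 6.761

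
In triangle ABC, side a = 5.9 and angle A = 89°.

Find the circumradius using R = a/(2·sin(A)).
R = a/(2·sin(A)) = 5.9/(2·sin(89°))
R = 5.9/(2·0.999848) = 5.9/1.999695 = 2.95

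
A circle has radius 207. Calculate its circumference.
Circumference = 2 * pi * r
Circumference = 2 * pi * 207
Circumference = 1300.62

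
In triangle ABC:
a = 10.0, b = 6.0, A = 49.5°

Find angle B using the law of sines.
sin(B)/b = sin(A)/a
sin(B) = b·sin(A)/a = 6.0·sin(49.5°)/10.0 = 0.456244
B = arcsin(0.456244) = 27.14°  (b ≤ a, so B ≤ A and the acute solution is unique)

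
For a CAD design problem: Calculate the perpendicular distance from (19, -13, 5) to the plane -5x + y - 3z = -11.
d = |(-5)(19) + 1(-13) + (-3)(5) - (-11)| / √((-5)² + 1² + (-3)²) = 112/√35 = 18.93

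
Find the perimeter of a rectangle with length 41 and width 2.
Perimeter = 2 * (length + width)
Perimeter = 2 * (41 + 2)
Perimeter = 2 * 43
Perimeter = 86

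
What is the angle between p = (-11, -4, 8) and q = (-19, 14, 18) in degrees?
p·q = 297, |p|² = 201, |q|² = 881
cos θ = 297/√177081 ≈ 0.7058
θ ≈ 45.11°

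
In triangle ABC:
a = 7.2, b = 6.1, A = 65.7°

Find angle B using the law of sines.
sin(B)/b = sin(A)/a
sin(B) = b·sin(A)/a = 6.1·sin(65.7°)/7.2 = 0.772161
B = arcsin(0.772161) = 50.55°  (b ≤ a, so B ≤ A and the acute solution is unique)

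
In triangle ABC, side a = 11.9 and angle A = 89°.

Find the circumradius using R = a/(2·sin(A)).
R = a/(2·sin(A)) = 11.9/(2·sin(89°))
R = 11.9/(2·0.999848) = 11.9/1.999695 = 5.951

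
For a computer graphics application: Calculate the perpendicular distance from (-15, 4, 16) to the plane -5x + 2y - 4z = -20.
d = |(-5)(-15) + 2(4) + (-4)(16) - (-20)| / √((-5)² + 2² + (-4)²) = 39/√45 = 5.814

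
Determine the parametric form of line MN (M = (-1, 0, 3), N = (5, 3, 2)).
Direction vector d = N - M = (6, 3, -1)
x = -1 + 6t, y = 0 + 3t, z = 3 - t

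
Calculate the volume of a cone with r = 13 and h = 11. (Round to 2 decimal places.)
Volume = (1/3) * pi * r² * h
Volume = (1/3) * pi * 13² * 11
Volume = (1/3) * pi * 169 * 11
Volume = (1/3) * pi * 1859
Volume = 1946.74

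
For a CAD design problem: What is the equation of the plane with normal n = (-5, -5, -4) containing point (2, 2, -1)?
d = n·P = (-5)(2) + (-5)(2) + (-4)(-1) = -16
Plane: -5x - 5y - 4z = -16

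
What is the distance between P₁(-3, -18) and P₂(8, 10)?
Using the distance formula: d = sqrt((x₂-x₁)² + (y₂-y₁)²)
dx = 8 - (-3) = 11
dy = 10 - (-18) = 28
d = sqrt(11² + 28²) = sqrt(121 + 784) = sqrt(905) = 30.08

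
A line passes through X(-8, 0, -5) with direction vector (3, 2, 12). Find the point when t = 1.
P(1) = (-8 + 3(1), 0 + 2(1), -5 + 12(1)) = (-5, 2, 7)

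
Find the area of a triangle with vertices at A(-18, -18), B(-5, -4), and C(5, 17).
Using the coordinate formula: Area = (1/2)|x₁(y₂-y₃) + x₂(y₃-y₁) + x₃(y₁-y₂)|
Area = (1/2)|(-18)((-4)-17) + (-5)(17-(-18)) + 5((-18)-(-4))|
Area = (1/2)|(-18)*(-21) + (-5)*35 + 5*(-14)|
Area = (1/2)|378 + (-175) + (-70)|
Area = (1/2)*133 = 66.50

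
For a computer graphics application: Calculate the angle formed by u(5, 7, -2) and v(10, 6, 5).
u·v = 82, |u|² = 78, |v|² = 161
cos θ = 82/√12558 ≈ 0.7317
θ ≈ 42.97°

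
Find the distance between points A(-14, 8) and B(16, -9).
Using the distance formula: d = sqrt((x₂-x₁)² + (y₂-y₁)²)
dx = 16 - (-14) = 30
dy = (-9) - 8 = -17
d = sqrt(30² + (-17)²) = sqrt(900 + 289) = sqrt(1189) = 34.48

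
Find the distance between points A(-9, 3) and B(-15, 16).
Using the distance formula: d = sqrt((x₂-x₁)² + (y₂-y₁)²)
dx = (-15) - (-9) = -6
dy = 16 - 3 = 13
d = sqrt((-6)² + 13²) = sqrt(36 + 169) = sqrt(205) = 14.32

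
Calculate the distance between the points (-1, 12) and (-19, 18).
Using the distance formula: d = sqrt((x₂-x₁)² + (y₂-y₁)²)
dx = (-19) - (-1) = -18
dy = 18 - 12 = 6
d = sqrt((-18)² + 6²) = sqrt(324 + 36) = sqrt(360) = 18.97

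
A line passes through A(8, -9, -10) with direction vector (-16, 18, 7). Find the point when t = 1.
P(1) = (8 + (-16)(1), -9 + 18(1), -10 + 7(1)) = (-8, 9, -3)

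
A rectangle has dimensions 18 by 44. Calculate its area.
Area = length * width
Area = 18 * 44
Area = 792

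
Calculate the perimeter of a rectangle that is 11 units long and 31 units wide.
Perimeter = 2 * (length + width)
Perimeter = 2 * (11 + 31)
Perimeter = 2 * 42
Perimeter = 84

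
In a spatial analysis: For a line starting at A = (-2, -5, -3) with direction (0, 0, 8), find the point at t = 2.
P(2) = (-2 + 0(2), -5 + 0(2), -3 + 8(2)) = (-2, -5, 13)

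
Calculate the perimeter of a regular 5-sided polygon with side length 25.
Perimeter = number of sides * side length
Perimeter = 5 * 25
Perimeter = 125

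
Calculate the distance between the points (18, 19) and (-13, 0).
Using the distance formula: d = sqrt((x₂-x₁)² + (y₂-y₁)²)
dx = (-13) - 18 = -31
dy = 0 - 19 = -19
d = sqrt((-31)² + (-19)²) = sqrt(961 + 361) = sqrt(1322) = 36.36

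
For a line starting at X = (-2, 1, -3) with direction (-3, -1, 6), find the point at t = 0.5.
P(0.5) = (-2 + (-3)(0.5), 1 + (-1)(0.5), -3 + 6(0.5)) = (-3.5, 0.5, 0)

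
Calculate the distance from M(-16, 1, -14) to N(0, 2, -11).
d = √[(16)² + (1)² + (3)²] = √266 = 16.31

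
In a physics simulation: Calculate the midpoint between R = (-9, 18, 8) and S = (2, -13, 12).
Midpoint = ((-9+2)/2, (18-13)/2, (8+12)/2) = (-3.5, 2.5, 10)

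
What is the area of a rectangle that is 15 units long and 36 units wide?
Area = length * width
Area = 15 * 36
Area = 540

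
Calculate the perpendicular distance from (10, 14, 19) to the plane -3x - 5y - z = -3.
d = |(-3)(10) + (-5)(14) + (-1)(19) - (-3)| / √((-3)² + (-5)² + (-1)²) = 116/√35 = 19.61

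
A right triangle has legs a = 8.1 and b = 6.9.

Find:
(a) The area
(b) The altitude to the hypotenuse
(a) Area = ½ab = ½·8.1·6.9 = 27.945
(b) Hypotenuse c = √(8.1² + 6.9²) = √113.22 = 10.6405
    Area = ½·c·h_c  →  h_c = 2·Area/c = 2·27.945/10.6405 = 5.253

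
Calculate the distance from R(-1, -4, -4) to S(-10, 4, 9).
d = √[(-9)² + (8)² + (13)²] = √314 = 17.72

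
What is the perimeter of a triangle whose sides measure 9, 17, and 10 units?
Perimeter = sum of all sides
Perimeter = 9 + 17 + 10
Perimeter = 36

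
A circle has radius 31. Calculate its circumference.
Circumference = 2 * pi * r
Circumference = 2 * pi * 31
Circumference = 194.78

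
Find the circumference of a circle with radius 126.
Circumference = 2 * pi * r
Circumference = 2 * pi * 126
Circumference = 791.68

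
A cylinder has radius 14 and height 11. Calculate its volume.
Volume = pi * r² * h
Volume = pi * 14² * 11
Volume = pi * 196 * 11
Volume = pi * 2156
Volume = 6773.27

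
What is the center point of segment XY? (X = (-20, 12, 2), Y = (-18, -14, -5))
Midpoint = ((-20-18)/2, (12-14)/2, (2-5)/2) = (-19, -1, -1.5)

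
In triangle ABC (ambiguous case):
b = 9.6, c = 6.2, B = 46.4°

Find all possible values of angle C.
sin(C)/c = sin(B)/b  →  sin(C) = c·sin(B)/b = 6.2·sin(46.4°)/9.6 = 0.467694
C₁ = arcsin(0.467694) = 27.88°,  C₂ = 180° - C₁ = 152.12°
Check C₂: A = 180° - 46.4° - 152.12° = -18.52° ≤ 0, rejected
C = 27.88° (one solution)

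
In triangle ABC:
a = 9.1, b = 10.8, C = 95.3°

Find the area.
Using A = ½ab·sin(C):
A = ½·9.1·10.8·sin(95.3°) = ½·98.28·0.995725 = 48.93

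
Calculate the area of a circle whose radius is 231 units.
Area = pi * r²
Area = pi * 231²
Area = pi * 53361
Area = 167638.53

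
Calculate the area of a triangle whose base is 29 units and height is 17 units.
Area = (1/2) * base * height
Area = (1/2) * 29 * 17
Area = 246.50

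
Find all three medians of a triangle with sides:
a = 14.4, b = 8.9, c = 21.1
Using m_x = ½√(2y² + 2z² - x²):
m_a = ½√(2·8.9² + 2·21.1² - 14.4²) = ½√841.48 = 14.5
m_b = ½√(2·14.4² + 2·21.1² - 8.9²) = ½√1225.93 = 17.51
m_c = ½√(2·14.4² + 2·8.9² - 21.1²) = ½√127.93 = 5.655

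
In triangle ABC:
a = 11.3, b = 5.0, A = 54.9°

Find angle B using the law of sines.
sin(B)/b = sin(A)/a
sin(B) = b·sin(A)/a = 5.0·sin(54.9°)/11.3 = 0.362013
B = arcsin(0.362013) = 21.22°  (b ≤ a, so B ≤ A and the acute solution is unique)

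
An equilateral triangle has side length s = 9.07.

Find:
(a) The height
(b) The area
(a) Height h = s·√3/2 = 9.07·√3/2 = 7.855
(b) Area = (√3/4)·s² = (√3/4)·9.07² = (√3/4)·82.2649 = 35.62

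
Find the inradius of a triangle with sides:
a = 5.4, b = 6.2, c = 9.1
s = (a+b+c)/2 = (5.4+6.2+9.1)/2 = 10.35
Area = √(s(s-a)(s-b)(s-c)) = √(10.35·4.95·4.15·1.25) = 16.3024
r = Area/s = 16.3024/10.35 = 1.575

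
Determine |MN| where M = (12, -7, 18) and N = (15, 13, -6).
d = √[(3)² + (20)² + (-24)²] = √985 = 31.38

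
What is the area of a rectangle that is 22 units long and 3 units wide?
Area = length * width
Area = 22 * 3
Area = 66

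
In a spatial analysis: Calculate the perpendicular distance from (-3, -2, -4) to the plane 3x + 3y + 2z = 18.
d = |3(-3) + 3(-2) + 2(-4) - (18)| / √(3² + 3² + 2²) = 41/√22 = 8.741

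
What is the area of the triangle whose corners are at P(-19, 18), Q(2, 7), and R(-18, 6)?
Using the coordinate formula: Area = (1/2)|x₁(y₂-y₃) + x₂(y₃-y₁) + x₃(y₁-y₂)|
Area = (1/2)|(-19)(7-6) + 2(6-18) + (-18)(18-7)|
Area = (1/2)|(-19)*1 + 2*(-12) + (-18)*11|
Area = (1/2)|(-19) + (-24) + (-198)|
Area = (1/2)*241 = 120.50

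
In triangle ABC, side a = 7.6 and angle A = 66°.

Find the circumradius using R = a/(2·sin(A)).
R = a/(2·sin(A)) = 7.6/(2·sin(66°))
R = 7.6/(2·0.913545) = 7.6/1.827091 = 4.16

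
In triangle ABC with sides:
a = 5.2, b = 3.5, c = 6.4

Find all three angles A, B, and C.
By the law of cosines:
cos(A) = (b² + c² - a²)/(2bc) = 0.584152  →  A = 54.26°
cos(B) = (a² + c² - b²)/(2ac) = 0.837590  →  B = 33.11°
cos(C) = (a² + b² - c²)/(2ab) = -0.045879  →  C = 92.63°
Check: A + B + C = 180.0° ✓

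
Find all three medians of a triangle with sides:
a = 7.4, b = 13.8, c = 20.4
Using m_x = ½√(2y² + 2z² - x²):
m_a = ½√(2·13.8² + 2·20.4² - 7.4²) = ½√1158.44 = 17.02
m_b = ½√(2·7.4² + 2·20.4² - 13.8²) = ½√751.4 = 13.71
m_c = ½√(2·7.4² + 2·13.8² - 20.4²) = ½√74.24 = 4.308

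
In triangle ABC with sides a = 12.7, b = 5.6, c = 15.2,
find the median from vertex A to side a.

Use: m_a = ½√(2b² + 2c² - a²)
m_a = ½√(2·5.6² + 2·15.2² - 12.7²)
m_a = ½√(62.72 + 462.08 - 161.29) = ½√363.51 = 9.533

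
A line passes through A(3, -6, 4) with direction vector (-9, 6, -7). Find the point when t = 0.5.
P(0.5) = (3 + (-9)(0.5), -6 + 6(0.5), 4 + (-7)(0.5)) = (-1.5, -3, 0.5)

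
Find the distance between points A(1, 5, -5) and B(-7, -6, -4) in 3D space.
d = √[(-8)² + (-11)² + (1)²] = √186 = 13.64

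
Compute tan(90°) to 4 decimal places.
tan(90 degrees) = undefined
Decimal approximation: undefined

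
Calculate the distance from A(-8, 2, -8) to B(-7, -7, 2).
d = √[(1)² + (-9)² + (10)²] = √182 = 13.49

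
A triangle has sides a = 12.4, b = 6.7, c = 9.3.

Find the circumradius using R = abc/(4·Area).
s = (a+b+c)/2 = 14.2
Area = √(s(s-a)(s-b)(s-c)) = √(14.2·1.8·7.5·4.9) = 30.6485
R = abc/(4·Area) = (12.4·6.7·9.3)/(4·30.6485) = 772.644/122.594 = 6.302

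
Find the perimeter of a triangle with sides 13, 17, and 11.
Perimeter = sum of all sides
Perimeter = 13 + 17 + 11
Perimeter = 41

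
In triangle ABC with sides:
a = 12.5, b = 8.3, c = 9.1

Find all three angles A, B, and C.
By the law of cosines:
cos(A) = (b² + c² - a²)/(2bc) = -0.030120  →  A = 91.73°
cos(B) = (a² + c² - b²)/(2ac) = 0.748000  →  B = 41.58°
cos(C) = (a² + b² - c²)/(2ab) = 0.685928  →  C = 46.69°
Check: A + B + C = 180.0° ✓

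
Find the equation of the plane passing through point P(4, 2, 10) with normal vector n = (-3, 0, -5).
d = n·P = (-3)(4) + (0)(2) + (-5)(10) = -62
Plane: -3x - 5z = -62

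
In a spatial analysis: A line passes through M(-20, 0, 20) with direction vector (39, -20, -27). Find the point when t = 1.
P(1) = (-20 + 39(1), 0 + (-20)(1), 20 + (-27)(1)) = (19, -20, -7)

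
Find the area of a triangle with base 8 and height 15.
Area = (1/2) * base * height
Area = (1/2) * 8 * 15
Area = 60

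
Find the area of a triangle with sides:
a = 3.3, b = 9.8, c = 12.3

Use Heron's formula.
s = (a+b+c)/2 = (3.3+9.8+12.3)/2 = 12.7
A = √(s(s-a)(s-b)(s-c)) = √(12.7·9.4·2.9·0.4)
A = √138.481 = 11.77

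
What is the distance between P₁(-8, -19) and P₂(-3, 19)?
Using the distance formula: d = sqrt((x₂-x₁)² + (y₂-y₁)²)
dx = (-3) - (-8) = 5
dy = 19 - (-19) = 38
d = sqrt(5² + 38²) = sqrt(25 + 1444) = sqrt(1469) = 38.33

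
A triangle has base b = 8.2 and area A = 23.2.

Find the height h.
A = ½bh  →  h = 2A/b
h = 2·23.2/8.2 = 5.659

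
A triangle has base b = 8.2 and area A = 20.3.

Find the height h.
A = ½bh  →  h = 2A/b
h = 2·20.3/8.2 = 4.951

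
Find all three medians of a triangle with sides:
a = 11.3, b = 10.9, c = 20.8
Using m_x = ½√(2y² + 2z² - x²):
m_a = ½√(2·10.9² + 2·20.8² - 11.3²) = ½√975.21 = 15.61
m_b = ½√(2·11.3² + 2·20.8² - 10.9²) = ½√1001.85 = 15.83
m_c = ½√(2·11.3² + 2·10.9² - 20.8²) = ½√60.36 = 3.885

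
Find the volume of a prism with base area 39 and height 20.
Volume = base area * height
Volume = 39 * 20
Volume = 780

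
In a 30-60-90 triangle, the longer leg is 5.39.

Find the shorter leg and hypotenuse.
In a 30-60-90 triangle, sides are in ratio 1 : √3 : 2.
Long leg = short leg·√3  →  short leg = 5.39/√3 = 3.112
Hypotenuse = 2·(short leg) = 2·5.39/√3 = 6.224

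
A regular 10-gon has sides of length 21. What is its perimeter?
Perimeter = number of sides * side length
Perimeter = 10 * 21
Perimeter = 210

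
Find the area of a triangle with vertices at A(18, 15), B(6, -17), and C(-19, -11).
Using the coordinate formula: Area = (1/2)|x₁(y₂-y₃) + x₂(y₃-y₁) + x₃(y₁-y₂)|
Area = (1/2)|18((-17)-(-11)) + 6((-11)-15) + (-19)(15-(-17))|
Area = (1/2)|18*(-6) + 6*(-26) + (-19)*32|
Area = (1/2)|(-108) + (-156) + (-608)|
Area = (1/2)*872 = 436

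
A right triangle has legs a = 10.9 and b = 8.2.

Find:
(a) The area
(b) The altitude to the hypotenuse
(a) Area = ½ab = ½·10.9·8.2 = 44.69
(b) Hypotenuse c = √(10.9² + 8.2²) = √186.05 = 13.64
    Area = ½·c·h_c  →  h_c = 2·Area/c = 2·44.69/13.64 = 6.553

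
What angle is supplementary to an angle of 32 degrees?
Supplementary angles sum to 180 degrees.
Other angle = 180 - 32
Other angle = 148 degrees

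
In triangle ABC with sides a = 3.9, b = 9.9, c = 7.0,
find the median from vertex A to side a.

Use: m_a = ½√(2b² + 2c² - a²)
m_a = ½√(2·9.9² + 2·7.0² - 3.9²)
m_a = ½√(196.02 + 98 - 15.21) = ½√278.81 = 8.349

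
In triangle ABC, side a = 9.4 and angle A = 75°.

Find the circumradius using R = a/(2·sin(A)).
R = a/(2·sin(A)) = 9.4/(2·sin(75°))
R = 9.4/(2·0.965926) = 9.4/1.931852 = 4.866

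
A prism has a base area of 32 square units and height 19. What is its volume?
Volume = base area * height
Volume = 32 * 19
Volume = 608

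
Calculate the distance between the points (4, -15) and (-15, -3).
Using the distance formula: d = sqrt((x₂-x₁)² + (y₂-y₁)²)
dx = (-15) - 4 = -19
dy = (-3) - (-15) = 12
d = sqrt((-19)² + 12²) = sqrt(361 + 144) = sqrt(505) = 22.47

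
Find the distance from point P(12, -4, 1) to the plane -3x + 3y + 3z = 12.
d = |(-3)(12) + 3(-4) + 3(1) - (12)| / √((-3)² + 3² + 3²) = 57/√27 = 10.97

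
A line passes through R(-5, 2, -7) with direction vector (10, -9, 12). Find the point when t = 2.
P(2) = (-5 + 10(2), 2 + (-9)(2), -7 + 12(2)) = (15, -16, 17)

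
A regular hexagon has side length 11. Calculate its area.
For a regular 6-gon with side length s = 11:
Apothem a = s / (2*tan(pi/6)) = 11 / (2*tan(pi/6)) ≈ 9.5263
Perimeter P = 6 * 11 = 66
Area = (1/2) * P * a = (1/2) * 66 * 9.5263 = 314.37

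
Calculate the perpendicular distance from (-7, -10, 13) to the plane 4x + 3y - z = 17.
d = |4(-7) + 3(-10) + (-1)(13) - (17)| / √(4² + 3² + (-1)²) = 88/√26 = 17.26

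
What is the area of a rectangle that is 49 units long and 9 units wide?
Area = length * width
Area = 49 * 9
Area = 441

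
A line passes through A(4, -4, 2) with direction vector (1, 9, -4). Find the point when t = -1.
P(-1) = (4 + 1(-1), -4 + 9(-1), 2 + (-4)(-1)) = (3, -13, 6)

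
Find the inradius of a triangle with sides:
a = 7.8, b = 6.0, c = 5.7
s = (a+b+c)/2 = (7.8+6.0+5.7)/2 = 9.75
Area = √(s(s-a)(s-b)(s-c)) = √(9.75·1.95·3.75·4.05) = 16.9927
r = Area/s = 16.9927/9.75 = 1.743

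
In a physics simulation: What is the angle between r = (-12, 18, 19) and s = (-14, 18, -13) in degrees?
r·s = 245, |r|² = 829, |s|² = 689
cos θ = 245/√571181 ≈ 0.3242
θ ≈ 71.08°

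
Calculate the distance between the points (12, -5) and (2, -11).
Using the distance formula: d = sqrt((x₂-x₁)² + (y₂-y₁)²)
dx = 2 - 12 = -10
dy = (-11) - (-5) = -6
d = sqrt((-10)² + (-6)²) = sqrt(100 + 36) = sqrt(136) = 11.66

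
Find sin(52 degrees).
sin(52 degrees) = 0.788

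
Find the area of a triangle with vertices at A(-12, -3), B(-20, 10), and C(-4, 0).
Using the coordinate formula: Area = (1/2)|x₁(y₂-y₃) + x₂(y₃-y₁) + x₃(y₁-y₂)|
Area = (1/2)|(-12)(10-0) + (-20)(0-(-3)) + (-4)((-3)-10)|
Area = (1/2)|(-12)*10 + (-20)*3 + (-4)*(-13)|
Area = (1/2)|(-120) + (-60) + 52|
Area = (1/2)*128 = 64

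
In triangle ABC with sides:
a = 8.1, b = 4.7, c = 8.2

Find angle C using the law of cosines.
cos(C) = (a² + b² - c²)/(2ab)
cos(C) = (8.1² + 4.7² - 8.2²)/(2·8.1·4.7) = 20.46/76.14 = 0.268716
C = arccos(0.268716) = 74.41°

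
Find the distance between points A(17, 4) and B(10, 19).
Using the distance formula: d = sqrt((x₂-x₁)² + (y₂-y₁)²)
dx = 10 - 17 = -7
dy = 19 - 4 = 15
d = sqrt((-7)² + 15²) = sqrt(49 + 225) = sqrt(274) = 16.55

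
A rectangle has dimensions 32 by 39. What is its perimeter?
Perimeter = 2 * (length + width)
Perimeter = 2 * (32 + 39)
Perimeter = 2 * 71
Perimeter = 142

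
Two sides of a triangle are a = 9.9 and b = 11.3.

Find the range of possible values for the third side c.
By the triangle inequality: |a - b| < c < a + b
|9.9 - 11.3| < c < 9.9 + 11.3
1.4 < c < 21.2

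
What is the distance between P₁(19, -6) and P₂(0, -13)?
Using the distance formula: d = sqrt((x₂-x₁)² + (y₂-y₁)²)
dx = 0 - 19 = -19
dy = (-13) - (-6) = -7
d = sqrt((-19)² + (-7)²) = sqrt(361 + 49) = sqrt(410) = 20.25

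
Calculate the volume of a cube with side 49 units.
Volume = s³
Volume = 49³
Volume = 117649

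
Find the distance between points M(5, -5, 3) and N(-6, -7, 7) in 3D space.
d = √[(-11)² + (-2)² + (4)²] = √141 = 11.87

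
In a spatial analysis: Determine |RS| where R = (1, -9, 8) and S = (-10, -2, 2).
d = √[(-11)² + (7)² + (-6)²] = √206 = 14.35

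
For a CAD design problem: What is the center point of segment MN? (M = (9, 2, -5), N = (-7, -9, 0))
Midpoint = ((9-7)/2, (2-9)/2, (-5+0)/2) = (1, -3.5, -2.5)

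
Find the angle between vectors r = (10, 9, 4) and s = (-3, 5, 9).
r·s = 51, |r|² = 197, |s|² = 115
cos θ = 51/√22655 ≈ 0.3388
θ ≈ 70.19°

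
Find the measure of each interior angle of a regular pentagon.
Interior angle of a regular n-gon = (n-2)*180/n
Interior angle = (5-2)*180/5
Interior angle = 3*180/5
Interior angle = 540/5
Interior angle = 108 degrees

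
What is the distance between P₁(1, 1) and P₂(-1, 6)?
Using the distance formula: d = sqrt((x₂-x₁)² + (y₂-y₁)²)
dx = (-1) - 1 = -2
dy = 6 - 1 = 5
d = sqrt((-2)² + 5²) = sqrt(4 + 25) = sqrt(29) = 5.39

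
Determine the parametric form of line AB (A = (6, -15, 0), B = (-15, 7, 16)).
Direction vector d = B - A = (-21, 22, 16)
x = 6 - 21t, y = -15 + 22t, z = 0 + 16t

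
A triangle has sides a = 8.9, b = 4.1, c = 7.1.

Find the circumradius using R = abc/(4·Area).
s = (a+b+c)/2 = 10.05
Area = √(s(s-a)(s-b)(s-c)) = √(10.05·1.15·5.95·2.95) = 14.243
R = abc/(4·Area) = (8.9·4.1·7.1)/(4·14.243) = 259.079/56.972 = 4.547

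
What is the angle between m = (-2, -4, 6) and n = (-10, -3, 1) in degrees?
m·n = 38, |m|² = 56, |n|² = 110
cos θ = 38/√6160 ≈ 0.4842
θ ≈ 61.04°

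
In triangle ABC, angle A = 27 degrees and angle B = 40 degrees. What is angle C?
Sum of angles in a triangle = 180 degrees
Third angle = 180 - 27 - 40
Third angle = 113 degrees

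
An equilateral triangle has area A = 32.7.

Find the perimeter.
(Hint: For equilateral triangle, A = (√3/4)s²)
A = (√3/4)s²  →  s² = 4A/√3 = 4·32.7/√3 = 75.5174
s = 8.69008
Perimeter = 3s = 26.07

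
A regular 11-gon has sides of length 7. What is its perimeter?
Perimeter = number of sides * side length
Perimeter = 11 * 7
Perimeter = 77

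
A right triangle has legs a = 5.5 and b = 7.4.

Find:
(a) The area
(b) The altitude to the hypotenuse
(a) Area = ½ab = ½·5.5·7.4 = 20.35
(b) Hypotenuse c = √(5.5² + 7.4²) = √85.01 = 9.22009
    Area = ½·c·h_c  →  h_c = 2·Area/c = 2·20.35/9.22009 = 4.414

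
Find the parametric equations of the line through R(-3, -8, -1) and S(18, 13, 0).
Direction vector d = S - R = (21, 21, 1)
x = -3 + 21t, y = -8 + 21t, z = -1 + t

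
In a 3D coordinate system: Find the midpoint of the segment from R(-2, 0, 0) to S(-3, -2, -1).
Midpoint = ((-2-3)/2, (0-2)/2, (0-1)/2) = (-2.5, -1, -0.5)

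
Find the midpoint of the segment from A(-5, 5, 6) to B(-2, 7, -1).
Midpoint = ((-5-2)/2, (5+7)/2, (6-1)/2) = (-3.5, 6, 2.5)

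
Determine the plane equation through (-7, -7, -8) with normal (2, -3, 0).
d = n·P = (2)(-7) + (-3)(-7) + (0)(-8) = 7
Plane: 2x - 3y = 7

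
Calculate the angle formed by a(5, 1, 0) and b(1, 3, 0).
a·b = 8, |a|² = 26, |b|² = 10
cos θ = 8/√260 ≈ 0.4961
θ ≈ 60.26°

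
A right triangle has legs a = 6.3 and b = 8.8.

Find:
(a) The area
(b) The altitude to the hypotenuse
(a) Area = ½ab = ½·6.3·8.8 = 27.72
(b) Hypotenuse c = √(6.3² + 8.8²) = √117.13 = 10.8227
    Area = ½·c·h_c  →  h_c = 2·Area/c = 2·27.72/10.8227 = 5.123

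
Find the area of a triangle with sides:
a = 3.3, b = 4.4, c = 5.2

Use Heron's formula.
s = (a+b+c)/2 = (3.3+4.4+5.2)/2 = 6.45
A = √(s(s-a)(s-b)(s-c)) = √(6.45·3.15·2.05·1.25)
A = √52.0636 = 7.216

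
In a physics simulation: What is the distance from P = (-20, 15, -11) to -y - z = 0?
d = |0(-20) + (-1)(15) + (-1)(-11) - (0)| / √(0² + (-1)² + (-1)²) = 4/√2 = 2.828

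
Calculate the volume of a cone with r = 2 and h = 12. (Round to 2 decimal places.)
Volume = (1/3) * pi * r² * h
Volume = (1/3) * pi * 2² * 12
Volume = (1/3) * pi * 4 * 12
Volume = (1/3) * pi * 48
Volume = 50.27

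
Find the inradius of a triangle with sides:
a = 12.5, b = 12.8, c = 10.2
s = (a+b+c)/2 = (12.5+12.8+10.2)/2 = 17.75
Area = √(s(s-a)(s-b)(s-c)) = √(17.75·5.25·4.95·7.55) = 59.014
r = Area/s = 59.014/17.75 = 3.325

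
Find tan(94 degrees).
tan(94 degrees) = -14.3007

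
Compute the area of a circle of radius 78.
Area = pi * r²
Area = pi * 78²
Area = pi * 6084
Area = 19113.45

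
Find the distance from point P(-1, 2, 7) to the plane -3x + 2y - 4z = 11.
d = |(-3)(-1) + 2(2) + (-4)(7) - (11)| / √((-3)² + 2² + (-4)²) = 32/√29 = 5.942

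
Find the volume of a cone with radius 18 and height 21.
Volume = (1/3) * pi * r² * h
Volume = (1/3) * pi * 18² * 21
Volume = (1/3) * pi * 324 * 21
Volume = (1/3) * pi * 6804
Volume = 7125.13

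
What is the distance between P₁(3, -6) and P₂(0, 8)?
Using the distance formula: d = sqrt((x₂-x₁)² + (y₂-y₁)²)
dx = 0 - 3 = -3
dy = 8 - (-6) = 14
d = sqrt((-3)² + 14²) = sqrt(9 + 196) = sqrt(205) = 14.32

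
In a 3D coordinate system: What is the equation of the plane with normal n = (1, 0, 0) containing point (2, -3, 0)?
d = n·P = (1)(2) + (0)(-3) + (0)(0) = 2
Plane: x = 2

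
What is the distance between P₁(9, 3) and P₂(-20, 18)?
Using the distance formula: d = sqrt((x₂-x₁)² + (y₂-y₁)²)
dx = (-20) - 9 = -29
dy = 18 - 3 = 15
d = sqrt((-29)² + 15²) = sqrt(841 + 225) = sqrt(1066) = 32.65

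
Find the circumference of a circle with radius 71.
Circumference = 2 * pi * r
Circumference = 2 * pi * 71
Circumference = 446.11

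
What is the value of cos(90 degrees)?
cos(90 degrees) = 0
Decimal approximation: 0.0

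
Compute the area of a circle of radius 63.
Area = pi * r²
Area = pi * 63²
Area = pi * 3969
Area = 12468.98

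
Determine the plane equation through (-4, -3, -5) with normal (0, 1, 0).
d = n·P = (0)(-4) + (1)(-3) + (0)(-5) = -3
Plane: y = -3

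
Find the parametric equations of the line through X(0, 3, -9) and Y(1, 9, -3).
Direction vector d = Y - X = (1, 6, 6)
x = 0 + t, y = 3 + 6t, z = -9 + 6t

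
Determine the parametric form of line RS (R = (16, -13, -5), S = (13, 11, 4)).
Direction vector d = S - R = (-3, 24, 9)
x = 16 - 3t, y = -13 + 24t, z = -5 + 9t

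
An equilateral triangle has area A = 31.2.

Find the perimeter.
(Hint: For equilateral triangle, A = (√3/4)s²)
A = (√3/4)s²  →  s² = 4A/√3 = 4·31.2/√3 = 72.0533
s = 8.48842
Perimeter = 3s = 25.47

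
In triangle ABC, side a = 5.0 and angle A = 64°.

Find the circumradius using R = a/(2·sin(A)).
R = a/(2·sin(A)) = 5.0/(2·sin(64°))
R = 5.0/(2·0.898794) = 5.0/1.797588 = 2.782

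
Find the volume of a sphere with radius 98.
Volume = (4/3) * pi * r³
Volume = (4/3) * pi * 98³
Volume = (4/3) * pi * 941192
Volume = 3942455.83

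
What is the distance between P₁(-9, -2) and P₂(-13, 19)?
Using the distance formula: d = sqrt((x₂-x₁)² + (y₂-y₁)²)
dx = (-13) - (-9) = -4
dy = 19 - (-2) = 21
d = sqrt((-4)² + 21²) = sqrt(16 + 441) = sqrt(457) = 21.38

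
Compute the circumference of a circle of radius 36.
Circumference = 2 * pi * r
Circumference = 2 * pi * 36
Circumference = 226.19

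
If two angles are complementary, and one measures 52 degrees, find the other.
Complementary angles sum to 90 degrees.
Other angle = 90 - 52
Other angle = 38 degrees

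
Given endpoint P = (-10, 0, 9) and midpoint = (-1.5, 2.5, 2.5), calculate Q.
Q = (2×(-1.5) - (-10), 2×2.5 - 0, 2×2.5 - 9) = (7, 5, -4)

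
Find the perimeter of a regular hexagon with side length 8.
Perimeter = number of sides * side length
Perimeter = 6 * 8
Perimeter = 48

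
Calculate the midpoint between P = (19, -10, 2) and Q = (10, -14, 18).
Midpoint = ((19+10)/2, (-10-14)/2, (2+18)/2) = (14.5, -12, 10)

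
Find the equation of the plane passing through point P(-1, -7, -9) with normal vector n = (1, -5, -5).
d = n·P = (1)(-1) + (-5)(-7) + (-5)(-9) = 79
Plane: x - 5y - 5z = 79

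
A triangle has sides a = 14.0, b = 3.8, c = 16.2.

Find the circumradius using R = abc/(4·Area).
s = (a+b+c)/2 = 17
Area = √(s(s-a)(s-b)(s-c)) = √(17·3·13.2·0.8) = 23.2069
R = abc/(4·Area) = (14.0·3.8·16.2)/(4·23.2069) = 861.84/92.8276 = 9.284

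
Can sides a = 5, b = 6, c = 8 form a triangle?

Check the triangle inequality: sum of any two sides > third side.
Yes, triangle inequality satisfied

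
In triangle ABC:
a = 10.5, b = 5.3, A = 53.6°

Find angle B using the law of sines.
sin(B)/b = sin(A)/a
sin(B) = b·sin(A)/a = 5.3·sin(53.6°)/10.5 = 0.406280
B = arcsin(0.406280) = 23.97°  (b ≤ a, so B ≤ A and the acute solution is unique)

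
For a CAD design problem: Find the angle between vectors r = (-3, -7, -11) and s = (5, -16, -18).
r·s = 295, |r|² = 179, |s|² = 605
cos θ = 295/√108295 ≈ 0.8964
θ ≈ 26.31°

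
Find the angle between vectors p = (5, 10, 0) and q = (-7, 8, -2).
p·q = 45, |p|² = 125, |q|² = 117
cos θ = 45/√14625 ≈ 0.3721
θ ≈ 68.15°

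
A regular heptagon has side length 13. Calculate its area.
For a regular 7-gon with side length s = 13:
Apothem a = s / (2*tan(pi/7)) = 13 / (2*tan(pi/7)) ≈ 13.4974
Perimeter P = 7 * 13 = 91
Area = (1/2) * P * a = (1/2) * 91 * 13.4974 = 614.13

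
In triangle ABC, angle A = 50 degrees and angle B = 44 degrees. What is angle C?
Sum of angles in a triangle = 180 degrees
Third angle = 180 - 50 - 44
Third angle = 86 degrees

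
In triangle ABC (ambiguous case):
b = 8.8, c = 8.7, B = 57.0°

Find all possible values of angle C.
sin(C)/c = sin(B)/b  →  sin(C) = c·sin(B)/b = 8.7·sin(57.0°)/8.8 = 0.829140
C₁ = arcsin(0.829140) = 56.01°,  C₂ = 180° - C₁ = 123.99°
Check C₂: A = 180° - 57.0° - 123.99° = -0.99° ≤ 0, rejected
C = 56.01° (one solution)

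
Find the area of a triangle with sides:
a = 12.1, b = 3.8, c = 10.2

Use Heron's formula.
s = (a+b+c)/2 = (12.1+3.8+10.2)/2 = 13.05
A = √(s(s-a)(s-b)(s-c)) = √(13.05·0.95·9.25·2.85)
A = √326.829 = 18.08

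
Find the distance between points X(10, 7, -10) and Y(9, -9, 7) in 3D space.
d = √[(-1)² + (-16)² + (17)²] = √546 = 23.37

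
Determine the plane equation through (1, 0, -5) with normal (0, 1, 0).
d = n·P = (0)(1) + (1)(0) + (0)(-5) = 0
Plane: y = 0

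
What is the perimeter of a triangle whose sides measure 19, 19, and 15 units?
Perimeter = sum of all sides
Perimeter = 19 + 19 + 15
Perimeter = 53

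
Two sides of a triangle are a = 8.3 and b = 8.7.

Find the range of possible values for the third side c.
By the triangle inequality: |a - b| < c < a + b
|8.3 - 8.7| < c < 8.3 + 8.7
0.4 < c < 17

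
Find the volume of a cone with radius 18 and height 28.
Volume = (1/3) * pi * r² * h
Volume = (1/3) * pi * 18² * 28
Volume = (1/3) * pi * 324 * 28
Volume = (1/3) * pi * 9072
Volume = 9500.18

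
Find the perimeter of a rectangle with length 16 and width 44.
Perimeter = 2 * (length + width)
Perimeter = 2 * (16 + 44)
Perimeter = 2 * 60
Perimeter = 120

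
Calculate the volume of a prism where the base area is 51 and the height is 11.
Volume = base area * height
Volume = 51 * 11
Volume = 561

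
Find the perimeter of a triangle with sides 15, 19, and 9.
Perimeter = sum of all sides
Perimeter = 15 + 19 + 9
Perimeter = 43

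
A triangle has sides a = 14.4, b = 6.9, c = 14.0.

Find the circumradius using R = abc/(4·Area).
s = (a+b+c)/2 = 17.65
Area = √(s(s-a)(s-b)(s-c)) = √(17.65·3.25·10.75·3.65) = 47.4422
R = abc/(4·Area) = (14.4·6.9·14.0)/(4·47.4422) = 1391.04/189.7688 = 7.33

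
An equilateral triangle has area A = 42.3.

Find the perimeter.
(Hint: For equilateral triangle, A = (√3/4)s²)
A = (√3/4)s²  →  s² = 4A/√3 = 4·42.3/√3 = 97.6877
s = 9.88371
Perimeter = 3s = 29.65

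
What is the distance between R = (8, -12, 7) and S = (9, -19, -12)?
d = √[(1)² + (-7)² + (-19)²] = √411 = 20.27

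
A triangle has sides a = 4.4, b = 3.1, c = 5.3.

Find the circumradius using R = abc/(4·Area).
s = (a+b+c)/2 = 6.4
Area = √(s(s-a)(s-b)(s-c)) = √(6.4·2·3.3·1.1) = 6.81645
R = abc/(4·Area) = (4.4·3.1·5.3)/(4·6.81645) = 72.292/27.2658 = 2.651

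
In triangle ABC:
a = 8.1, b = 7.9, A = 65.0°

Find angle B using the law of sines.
sin(B)/b = sin(A)/a
sin(B) = b·sin(A)/a = 7.9·sin(65.0°)/8.1 = 0.883930
B = arcsin(0.883930) = 62.12°  (b ≤ a, so B ≤ A and the acute solution is unique)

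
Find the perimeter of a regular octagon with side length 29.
Perimeter = number of sides * side length
Perimeter = 8 * 29
Perimeter = 232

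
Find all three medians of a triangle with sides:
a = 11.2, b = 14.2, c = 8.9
Using m_x = ½√(2y² + 2z² - x²):
m_a = ½√(2·14.2² + 2·8.9² - 11.2²) = ½√436.26 = 10.44
m_b = ½√(2·11.2² + 2·8.9² - 14.2²) = ½√207.66 = 7.205
m_c = ½√(2·11.2² + 2·14.2² - 8.9²) = ½√574.95 = 11.99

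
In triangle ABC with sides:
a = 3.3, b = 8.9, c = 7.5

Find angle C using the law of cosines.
cos(C) = (a² + b² - c²)/(2ab)
cos(C) = (3.3² + 8.9² - 7.5²)/(2·3.3·8.9) = 33.85/58.74 = 0.576268
C = arccos(0.576268) = 54.81°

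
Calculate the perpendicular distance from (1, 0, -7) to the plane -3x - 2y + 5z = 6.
d = |(-3)(1) + (-2)(0) + 5(-7) - (6)| / √((-3)² + (-2)² + 5²) = 44/√38 = 7.138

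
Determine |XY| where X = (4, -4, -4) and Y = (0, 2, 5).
d = √[(-4)² + (6)² + (9)²] = √133 = 11.53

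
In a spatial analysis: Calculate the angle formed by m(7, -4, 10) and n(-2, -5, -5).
m·n = -44, |m|² = 165, |n|² = 54
cos θ = -44/√8910 ≈ -0.4661
θ ≈ 117.8°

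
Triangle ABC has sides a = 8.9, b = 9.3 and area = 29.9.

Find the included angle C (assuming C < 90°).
Area = ½ab·sin(C)  →  sin(C) = 2·Area/(ab)
sin(C) = 2·29.9/(8.9·9.3) = 0.722484
C = arcsin(0.722484) = 46.26°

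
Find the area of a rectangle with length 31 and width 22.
Area = length * width
Area = 31 * 22
Area = 682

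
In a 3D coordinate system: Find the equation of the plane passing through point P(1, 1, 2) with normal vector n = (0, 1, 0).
d = n·P = (0)(1) + (1)(1) + (0)(2) = 1
Plane: y = 1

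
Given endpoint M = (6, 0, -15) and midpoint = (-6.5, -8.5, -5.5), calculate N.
N = (2×(-6.5) - 6, 2×(-8.5) - 0, 2×(-5.5) - (-15)) = (-19, -17, 4)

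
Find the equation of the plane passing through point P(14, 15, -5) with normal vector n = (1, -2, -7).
d = n·P = (1)(14) + (-2)(15) + (-7)(-5) = 19
Plane: x - 2y - 7z = 19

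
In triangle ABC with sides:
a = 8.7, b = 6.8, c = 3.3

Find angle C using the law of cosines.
cos(C) = (a² + b² - c²)/(2ab)
cos(C) = (8.7² + 6.8² - 3.3²)/(2·8.7·6.8) = 111.04/118.32 = 0.938472
C = arccos(0.938472) = 20.2°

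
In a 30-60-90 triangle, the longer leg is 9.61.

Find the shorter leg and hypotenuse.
In a 30-60-90 triangle, sides are in ratio 1 : √3 : 2.
Long leg = short leg·√3  →  short leg = 9.61/√3 = 5.548
Hypotenuse = 2·(short leg) = 2·9.61/√3 = 11.1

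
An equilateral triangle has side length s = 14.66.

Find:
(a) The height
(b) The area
(a) Height h = s·√3/2 = 14.66·√3/2 = 12.7
(b) Area = (√3/4)·s² = (√3/4)·14.66² = (√3/4)·214.916 = 93.06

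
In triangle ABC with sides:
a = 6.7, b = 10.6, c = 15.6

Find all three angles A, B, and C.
By the law of cosines:
cos(A) = (b² + c² - a²)/(2bc) = 0.939858  →  A = 19.97°
cos(B) = (a² + c² - b²)/(2ac) = 0.841418  →  B = 32.71°
cos(C) = (a² + b² - c²)/(2ab) = -0.606238  →  C = 127.3°
Check: A + B + C = 180.0° ✓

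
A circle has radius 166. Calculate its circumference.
Circumference = 2 * pi * r
Circumference = 2 * pi * 166
Circumference = 1043.01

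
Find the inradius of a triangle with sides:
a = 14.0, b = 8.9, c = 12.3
s = (a+b+c)/2 = (14.0+8.9+12.3)/2 = 17.6
Area = √(s(s-a)(s-b)(s-c)) = √(17.6·3.6·8.7·5.3) = 54.0512
r = Area/s = 54.0512/17.6 = 3.071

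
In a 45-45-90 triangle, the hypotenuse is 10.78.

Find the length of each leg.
In a 45-45-90 triangle, hypotenuse = leg·√2  →  leg = hypotenuse/√2
leg = 10.78/√2 = 7.623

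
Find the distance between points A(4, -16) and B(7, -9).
Using the distance formula: d = sqrt((x₂-x₁)² + (y₂-y₁)²)
dx = 7 - 4 = 3
dy = (-9) - (-16) = 7
d = sqrt(3² + 7²) = sqrt(9 + 49) = sqrt(58) = 7.62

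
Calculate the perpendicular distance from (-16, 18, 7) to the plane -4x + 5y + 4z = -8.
d = |(-4)(-16) + 5(18) + 4(7) - (-8)| / √((-4)² + 5² + 4²) = 190/√57 = 25.17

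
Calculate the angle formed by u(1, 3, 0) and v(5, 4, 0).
u·v = 17, |u|² = 10, |v|² = 41
cos θ = 17/√410 ≈ 0.8396
θ ≈ 32.91°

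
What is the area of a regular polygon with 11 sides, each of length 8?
For a regular 11-gon with side length s = 8:
Apothem a = s / (2*tan(pi/11)) = 8 / (2*tan(pi/11)) ≈ 13.6227
Perimeter P = 11 * 8 = 88
Area = (1/2) * P * a = (1/2) * 88 * 13.6227 = 599.40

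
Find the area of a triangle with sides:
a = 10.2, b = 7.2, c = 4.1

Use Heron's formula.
s = (a+b+c)/2 = (10.2+7.2+4.1)/2 = 10.75
A = √(s(s-a)(s-b)(s-c)) = √(10.75·0.55·3.55·6.65)
A = √139.579 = 11.81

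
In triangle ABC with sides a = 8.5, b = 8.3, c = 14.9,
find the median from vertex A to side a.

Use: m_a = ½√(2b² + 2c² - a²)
m_a = ½√(2·8.3² + 2·14.9² - 8.5²)
m_a = ½√(137.78 + 444.02 - 72.25) = ½√509.55 = 11.29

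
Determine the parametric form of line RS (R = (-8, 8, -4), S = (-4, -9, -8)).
Direction vector d = S - R = (4, -17, -4)
x = -8 + 4t, y = 8 - 17t, z = -4 - 4t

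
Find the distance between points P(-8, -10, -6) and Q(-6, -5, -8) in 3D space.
d = √[(2)² + (5)² + (-2)²] = √33 = 5.745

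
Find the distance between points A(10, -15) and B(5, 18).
Using the distance formula: d = sqrt((x₂-x₁)² + (y₂-y₁)²)
dx = 5 - 10 = -5
dy = 18 - (-15) = 33
d = sqrt((-5)² + 33²) = sqrt(25 + 1089) = sqrt(1114) = 33.38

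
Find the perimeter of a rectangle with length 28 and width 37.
Perimeter = 2 * (length + width)
Perimeter = 2 * (28 + 37)
Perimeter = 2 * 65
Perimeter = 130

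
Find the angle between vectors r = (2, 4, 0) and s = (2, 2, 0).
r·s = 12, |r|² = 20, |s|² = 8
cos θ = 12/√160 ≈ 0.9487
θ ≈ 18.43°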